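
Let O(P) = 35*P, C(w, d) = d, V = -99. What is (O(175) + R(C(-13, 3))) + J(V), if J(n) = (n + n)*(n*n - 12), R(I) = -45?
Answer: -1932142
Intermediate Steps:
J(n) = 2*n*(-12 + n²) (J(n) = (2*n)*(n² - 12) = (2*n)*(-12 + n²) = 2*n*(-12 + n²))
(O(175) + R(C(-13, 3))) + J(V) = (35*175 - 45) + 2*(-99)*(-12 + (-99)²) = (6125 - 45) + 2*(-99)*(-12 + 9801) = 6080 + 2*(-99)*9789 = 6080 - 1938222 = -1932142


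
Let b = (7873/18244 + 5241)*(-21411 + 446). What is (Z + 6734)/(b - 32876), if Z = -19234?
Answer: 228050000/2005371143049 ≈ 0.00011372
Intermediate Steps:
b = -2004771353305/18244 (b = (7873*(1/18244) + 5241)*(-20965) = (7873/18244 + 5241)*(-20965) = (95624677/18244)*(-20965) = -2004771353305/18244 ≈ -1.0989e+8)
(Z + 6734)/(b - 32876) = (-19234 + 6734)/(-2004771353305/18244 - 32876) = -12500/(-2005371143049/18244) = -12500*(-18244/2005371143049) = 228050000/2005371143049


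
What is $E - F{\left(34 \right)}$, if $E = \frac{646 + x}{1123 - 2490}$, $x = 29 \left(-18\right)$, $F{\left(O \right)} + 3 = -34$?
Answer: $\frac{50455}{1367} \approx 36.909$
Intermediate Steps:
$F{\left(O \right)} = -37$ ($F{\left(O \right)} = -3 - 34 = -37$)
$x = -522$
$E = - \frac{124}{1367}$ ($E = \frac{646 - 522}{1123 - 2490} = \frac{124}{-1367} = 124 \left(- \frac{1}{1367}\right) = - \frac{124}{1367} \approx -0.09071$)
$E - F{\left(34 \right)} = - \frac{124}{1367} - -37 = - \frac{124}{1367} + 37 = \frac{50455}{1367}$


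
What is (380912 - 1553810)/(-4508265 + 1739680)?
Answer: 1172898/2768585 ≈ 0.42365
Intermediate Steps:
(380912 - 1553810)/(-4508265 + 1739680) = -1172898/(-2768585) = -1172898*(-1/2768585) = 1172898/2768585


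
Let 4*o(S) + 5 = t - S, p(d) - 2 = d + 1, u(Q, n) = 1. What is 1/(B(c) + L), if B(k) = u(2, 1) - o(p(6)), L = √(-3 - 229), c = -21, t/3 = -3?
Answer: 108/4441 - 32*I*√58/4441 ≈ 0.024319 - 0.054876*I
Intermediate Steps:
t = -9 (t = 3*(-3) = -9)
p(d) = 3 + d (p(d) = 2 + (d + 1) = 2 + (1 + d) = 3 + d)
o(S) = -7/2 - S/4 (o(S) = -5/4 + (-9 - S)/4 = -5/4 + (-9/4 - S/4) = -7/2 - S/4)
L = 2*I*√58 (L = √(-232) = 2*I*√58 ≈ 15.232*I)
B(k) = 27/4 (B(k) = 1 - (-7/2 - (3 + 6)/4) = 1 - (-7/2 - ¼*9) = 1 - (-7/2 - 9/4) = 1 - 1*(-23/4) = 1 + 23/4 = 27/4)
1/(B(c) + L) = 1/(27/4 + 2*I*√58)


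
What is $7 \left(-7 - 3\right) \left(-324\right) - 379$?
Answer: $22301$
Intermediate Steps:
$7 \left(-7 - 3\right) \left(-324\right) - 379 = 7 \left(-10\right) \left(-324\right) - 379 = \left(-70\right) \left(-324\right) - 379 = 22680 - 379 = 22301$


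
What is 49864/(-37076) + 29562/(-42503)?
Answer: -34950112/17128709 ≈ -2.0404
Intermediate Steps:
49864/(-37076) + 29562/(-42503) = 49864*(-1/37076) + 29562*(-1/42503) = -542/403 - 29562/42503 = -34950112/17128709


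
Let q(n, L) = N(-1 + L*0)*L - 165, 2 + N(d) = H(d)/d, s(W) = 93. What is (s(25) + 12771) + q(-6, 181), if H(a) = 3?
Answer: 11794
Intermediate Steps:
N(d) = -2 + 3/d
q(n, L) = -165 - 5*L (q(n, L) = (-2 + 3/(-1 + L*0))*L - 165 = (-2 + 3/(-1 + 0))*L - 165 = (-2 + 3/(-1))*L - 165 = (-2 + 3*(-1))*L - 165 = (-2 - 3)*L - 165 = -5*L - 165 = -165 - 5*L)
(s(25) + 12771) + q(-6, 181) = (93 + 12771) + (-165 - 5*181) = 12864 + (-165 - 905) = 12864 - 1070 = 11794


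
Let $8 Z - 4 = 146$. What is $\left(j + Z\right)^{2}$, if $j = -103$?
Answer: $\frac{113569}{16} \approx 7098.1$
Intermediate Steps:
$Z = \frac{75}{4}$ ($Z = \frac{1}{2} + \frac{1}{8} \cdot 146 = \frac{1}{2} + \frac{73}{4} = \frac{75}{4} \approx 18.75$)
$\left(j + Z\right)^{2} = \left(-103 + \frac{75}{4}\right)^{2} = \left(- \frac{337}{4}\right)^{2} = \frac{113569}{16}$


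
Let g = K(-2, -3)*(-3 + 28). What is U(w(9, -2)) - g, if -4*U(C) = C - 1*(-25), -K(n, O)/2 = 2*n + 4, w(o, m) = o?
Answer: -17/2 ≈ -8.5000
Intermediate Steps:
K(n, O) = -8 - 4*n (K(n, O) = -2*(2*n + 4) = -2*(4 + 2*n) = -8 - 4*n)
g = 0 (g = (-8 - 4*(-2))*(-3 + 28) = (-8 + 8)*25 = 0*25 = 0)
U(C) = -25/4 - C/4 (U(C) = -(C - 1*(-25))/4 = -(C + 25)/4 = -(25 + C)/4 = -25/4 - C/4)
U(w(9, -2)) - g = (-25/4 - 1/4*9) - 1*0 = (-25/4 - 9/4) + 0 = -17/2 + 0 = -17/2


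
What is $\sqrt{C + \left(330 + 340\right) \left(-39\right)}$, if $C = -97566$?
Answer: $12 i \sqrt{859} \approx 351.7 i$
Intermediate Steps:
$\sqrt{C + \left(330 + 340\right) \left(-39\right)} = \sqrt{-97566 + \left(330 + 340\right) \left(-39\right)} = \sqrt{-97566 + 670 \left(-39\right)} = \sqrt{-97566 - 26130} = \sqrt{-123696} = 12 i \sqrt{859}$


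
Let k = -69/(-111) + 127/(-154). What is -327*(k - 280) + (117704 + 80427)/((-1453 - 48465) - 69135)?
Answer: 5650447339379/61669454 ≈ 91625.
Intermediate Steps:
k = -1157/5698 (k = -69*(-1/111) + 127*(-1/154) = 23/37 - 127/154 = -1157/5698 ≈ -0.20305)
-327*(k - 280) + (117704 + 80427)/((-1453 - 48465) - 69135) = -327*(-1157/5698 - 280) + (117704 + 80427)/((-1453 - 48465) - 69135) = -327*(-1596597/5698) + 198131/(-49918 - 69135) = 522087219/5698 + 198131/(-119053) = 522087219/5698 + 198131*(-1/119053) = 522087219/5698 - 198131/119053 = 5650447339379/61669454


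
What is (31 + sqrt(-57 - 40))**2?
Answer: (31 + I*sqrt(97))**2 ≈ 864.0 + 610.63*I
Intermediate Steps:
(31 + sqrt(-57 - 40))**2 = (31 + sqrt(-97))**2 = (31 + I*sqrt(97))**2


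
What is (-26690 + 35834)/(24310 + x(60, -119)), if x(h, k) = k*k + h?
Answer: 9144/38531 ≈ 0.23732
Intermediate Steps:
x(h, k) = h + k² (x(h, k) = k² + h = h + k²)
(-26690 + 35834)/(24310 + x(60, -119)) = (-26690 + 35834)/(24310 + (60 + (-119)²)) = 9144/(24310 + (60 + 14161)) = 9144/(24310 + 14221) = 9144/38531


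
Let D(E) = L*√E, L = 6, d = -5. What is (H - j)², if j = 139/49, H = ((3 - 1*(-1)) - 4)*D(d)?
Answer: 19321/2401 ≈ 8.0471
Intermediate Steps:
D(E) = 6*√E
H = 0 (H = ((3 - 1*(-1)) - 4)*(6*√(-5)) = ((3 + 1) - 4)*(6*(I*√5)) = (4 - 4)*(6*I*√5) = 0*(6*I*√5) = 0)
j = 139/49 (j = 139*(1/49) = 139/49 ≈ 2.8367)
(H - j)² = (0 - 1*139/49)² = (0 - 139/49)² = (-139/49)² = 19321/2401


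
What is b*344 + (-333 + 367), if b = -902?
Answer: -310254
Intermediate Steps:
b*344 + (-333 + 367) = -902*344 + (-333 + 367) = -310288 + 34 = -310254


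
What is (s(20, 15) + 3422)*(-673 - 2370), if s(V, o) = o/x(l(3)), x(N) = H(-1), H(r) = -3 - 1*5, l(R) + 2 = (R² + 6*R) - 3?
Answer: -83259523/8 ≈ -1.0407e+7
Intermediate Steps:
l(R) = -5 + R² + 6*R (l(R) = -2 + ((R² + 6*R) - 3) = -2 + (-3 + R² + 6*R) = -5 + R² + 6*R)
H(r) = -8 (H(r) = -3 - 5 = -8)
x(N) = -8
s(V, o) = -o/8 (s(V, o) = o/(-8) = o*(-⅛) = -o/8)
(s(20, 15) + 3422)*(-673 - 2370) = (-⅛*15 + 3422)*(-673 - 2370) = (-15/8 + 3422)*(-3043) = (27361/8)*(-3043) = -83259523/8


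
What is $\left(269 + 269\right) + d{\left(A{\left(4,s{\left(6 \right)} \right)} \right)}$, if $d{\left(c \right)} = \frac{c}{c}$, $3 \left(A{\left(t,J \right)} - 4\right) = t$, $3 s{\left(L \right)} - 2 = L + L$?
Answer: $539$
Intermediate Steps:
$s{\left(L \right)} = \frac{2}{3} + \frac{2 L}{3}$ ($s{\left(L \right)} = \frac{2}{3} + \frac{L + L}{3} = \frac{2}{3} + \frac{2 L}{3}$)
$A{\left(t,J \right)} = 4 + \frac{t}{3}$
$d{\left(c \right)} = 1$
$\left(269 + 269\right) + d{\left(A{\left(4,s{\left(6 \right)} \right)} \right)} = \left(269 + 269\right) + 1 = 538 + 1 = 539$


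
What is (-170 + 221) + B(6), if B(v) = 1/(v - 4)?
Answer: 103/2 ≈ 51.500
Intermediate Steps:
B(v) = 1/(-4 + v)
(-170 + 221) + B(6) = (-170 + 221) + 1/(-4 + 6) = 51 + 1/2 = 103/2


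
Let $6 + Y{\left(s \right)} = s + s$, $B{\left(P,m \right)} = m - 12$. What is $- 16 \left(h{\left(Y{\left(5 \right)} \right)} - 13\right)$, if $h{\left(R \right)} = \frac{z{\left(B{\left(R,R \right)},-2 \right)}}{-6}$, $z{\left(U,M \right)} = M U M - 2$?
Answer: $\frac{352}{3} \approx 117.33$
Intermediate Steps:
$B{\left(P,m \right)} = -12 + m$ ($B{\left(P,m \right)} = m - 12 = -12 + m$)
$Y{\left(s \right)} = -6 + 2 s$ ($Y{\left(s \right)} = -6 + \left(s + s\right) = -6 + 2 s$)
$z{\left(U,M \right)} = -2 + U M^{2}$ ($z{\left(U,M \right)} = U M^{2} - 2 = -2 + U M^{2}$)
$h{\left(R \right)} = \frac{25}{3} - \frac{2 R}{3}$ ($h{\left(R \right)} = \frac{-2 + \left(-12 + R\right) \left(-2\right)^{2}}{-6} = \left(-2 + \left(-12 + R\right) 4\right) \left(- \frac{1}{6}\right) = \left(-2 + \left(-48 + 4 R\right)\right) \left(- \frac{1}{6}\right) = \left(-50 + 4 R\right) \left(- \frac{1}{6}\right) = \frac{25}{3} - \frac{2 R}{3}$)
$- 16 \left(h{\left(Y{\left(5 \right)} \right)} - 13\right) = - 16 \left(\left(\frac{25}{3} - \frac{2 \left(-6 + 2 \cdot 5\right)}{3}\right) - 13\right) = - 16 \left(\left(\frac{25}{3} - \frac{2 \left(-6 + 10\right)}{3}\right) - 13\right) = - 16 \left(\left(\frac{25}{3} - \frac{8}{3}\right) - 13\right) = - 16 \left(\frac{17}{3} - 13\right) = \left(-16\right) \left(- \frac{22}{3}\right) = \frac{352}{3}$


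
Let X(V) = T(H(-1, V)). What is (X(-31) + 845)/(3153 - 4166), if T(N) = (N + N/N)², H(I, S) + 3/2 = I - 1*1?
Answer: -3405/4052 ≈ -0.84033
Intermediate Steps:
H(I, S) = -5/2 + I (H(I, S) = -3/2 + (I - 1*1) = -3/2 + (I - 1) = -3/2 + (-1 + I) = -5/2 + I)
T(N) = (1 + N)² (T(N) = (N + 1)² = (1 + N)²)
X(V) = 25/4 (X(V) = (1 + (-5/2 - 1))² = (1 - 7/2)² = (-5/2)² = 25/4)
(X(-31) + 845)/(3153 - 4166) = (25/4 + 845)/(3153 - 4166) = (3405/4)/(-1013) = (3405/4)*(-1/1013) = -3405/4052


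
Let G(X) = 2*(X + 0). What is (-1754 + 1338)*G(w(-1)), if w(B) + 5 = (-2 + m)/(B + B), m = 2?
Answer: 4160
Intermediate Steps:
w(B) = -5 (w(B) = -5 + (-2 + 2)/(B + B) = -5 + 0/((2*B)) = -5 + 0*(1/(2*B)) = -5 + 0 = -5)
G(X) = 2*X
(-1754 + 1338)*G(w(-1)) = (-1754 + 1338)*(2*(-5)) = -416*(-10) = 4160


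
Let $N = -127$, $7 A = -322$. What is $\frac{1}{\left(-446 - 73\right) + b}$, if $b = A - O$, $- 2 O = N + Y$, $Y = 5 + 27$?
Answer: $- \frac{2}{1225} \approx -0.0016327$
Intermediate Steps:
$A = -46$ ($A = \frac{1}{7} \left(-322\right) = -46$)
$Y = 32$
$O = \frac{95}{2}$ ($O = - \frac{-127 + 32}{2} = \left(- \frac{1}{2}\right) \left(-95\right) = \frac{95}{2} \approx 47.5$)
$b = - \frac{187}{2}$ ($b = -46 - \frac{95}{2} = - \frac{187}{2} \approx -93.5$)
$\frac{1}{\left(-446 - 73\right) + b} = \frac{1}{\left(-446 - 73\right) - \frac{187}{2}} = \frac{1}{-519 - \frac{187}{2}} = \frac{1}{- \frac{1225}{2}} = - \frac{2}{1225}$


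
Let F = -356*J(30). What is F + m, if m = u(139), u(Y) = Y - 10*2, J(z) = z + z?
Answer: -21241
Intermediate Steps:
J(z) = 2*z
u(Y) = -20 + Y (u(Y) = Y - 20 = -20 + Y)
m = 119 (m = -20 + 139 = 119)
F = -21360 (F = -712*30 = -356*60 = -21360)
F + m = -21360 + 119 = -21241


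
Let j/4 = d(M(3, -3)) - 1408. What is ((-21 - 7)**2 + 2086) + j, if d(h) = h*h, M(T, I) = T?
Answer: -2726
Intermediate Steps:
d(h) = h**2
j = -5596 (j = 4*(3**2 - 1408) = 4*(9 - 1408) = 4*(-1399) = -5596)
((-21 - 7)**2 + 2086) + j = ((-21 - 7)**2 + 2086) - 5596 = ((-28)**2 + 2086) - 5596 = (784 + 2086) - 5596 = 2870 - 5596 = -2726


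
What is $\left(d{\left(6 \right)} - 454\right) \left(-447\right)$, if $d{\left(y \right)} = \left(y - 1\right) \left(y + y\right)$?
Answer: $176118$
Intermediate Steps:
$d{\left(y \right)} = 2 y \left(-1 + y\right)$ ($d{\left(y \right)} = \left(-1 + y\right) 2 y = 2 y \left(-1 + y\right)$)
$\left(d{\left(6 \right)} - 454\right) \left(-447\right) = \left(2 \cdot 6 \left(-1 + 6\right) - 454\right) \left(-447\right) = \left(2 \cdot 6 \cdot 5 - 454\right) \left(-447\right) = \left(60 - 454\right) \left(-447\right) = \left(-394\right) \left(-447\right) = 176118$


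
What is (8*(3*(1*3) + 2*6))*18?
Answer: 3024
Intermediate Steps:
(8*(3*(1*3) + 2*6))*18 = (8*(3*3 + 12))*18 = (8*(9 + 12))*18 = (8*21)*18 = 168*18 = 3024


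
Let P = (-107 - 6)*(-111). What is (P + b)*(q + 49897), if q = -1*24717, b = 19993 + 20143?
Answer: 1326457220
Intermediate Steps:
b = 40136
q = -24717
P = 12543 (P = -113*(-111) = 12543)
(P + b)*(q + 49897) = (12543 + 40136)*(-24717 + 49897) = 52679*25180 = 1326457220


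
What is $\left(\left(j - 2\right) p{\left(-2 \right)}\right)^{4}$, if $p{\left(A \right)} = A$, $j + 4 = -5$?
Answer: $234256$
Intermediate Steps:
$j = -9$ ($j = -4 - 5 = -9$)
$\left(\left(j - 2\right) p{\left(-2 \right)}\right)^{4} = \left(\left(-9 - 2\right) \left(-2\right)\right)^{4} = \left(\left(-11\right) \left(-2\right)\right)^{4} = 22^{4} = 234256$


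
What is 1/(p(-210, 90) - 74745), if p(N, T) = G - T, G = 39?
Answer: -1/74796 ≈ -1.3370e-5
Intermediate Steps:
p(N, T) = 39 - T
1/(p(-210, 90) - 74745) = 1/((39 - 1*90) - 74745) = 1/((39 - 90) - 74745) = 1/(-51 - 74745) = 1/(-74796) = -1/74796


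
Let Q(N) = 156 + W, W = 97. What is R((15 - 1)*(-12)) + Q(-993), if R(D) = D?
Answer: 85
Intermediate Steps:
Q(N) = 253 (Q(N) = 156 + 97 = 253)
R((15 - 1)*(-12)) + Q(-993) = (15 - 1)*(-12) + 253 = 14*(-12) + 253 = -168 + 253 = 85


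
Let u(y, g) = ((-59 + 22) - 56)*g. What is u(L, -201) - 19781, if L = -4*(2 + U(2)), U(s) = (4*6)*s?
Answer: -1088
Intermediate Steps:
U(s) = 24*s
L = -200 (L = -4*(2 + 24*2) = -4*(2 + 48) = -4*50 = -200)
u(y, g) = -93*g (u(y, g) = (-37 - 56)*g = -93*g)
u(L, -201) - 19781 = -93*(-201) - 19781 = 18693 - 19781 = -1088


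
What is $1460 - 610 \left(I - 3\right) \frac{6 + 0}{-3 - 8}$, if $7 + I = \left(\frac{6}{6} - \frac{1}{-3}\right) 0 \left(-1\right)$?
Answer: $- \frac{20540}{11} \approx -1867.3$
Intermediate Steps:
$I = -7$ ($I = -7 + \left(\frac{6}{6} - \frac{1}{-3}\right) 0 \left(-1\right) = -7 + \left(6 \cdot \frac{1}{6} - - \frac{1}{3}\right) 0 \left(-1\right) = -7 + \left(1 + \frac{1}{3}\right) 0 \left(-1\right) = -7 + \frac{4}{3} \cdot 0 \left(-1\right) = -7 + 0 \left(-1\right) = -7 + 0 = -7$)
$1460 - 610 \left(I - 3\right) \frac{6 + 0}{-3 - 8} = 1460 - 610 \left(-7 - 3\right) \frac{6 + 0}{-3 - 8} = 1460 - 610 \left(- 10 \frac{6}{-11}\right) = 1460 - 610 \left(- 10 \cdot 6 \left(- \frac{1}{11}\right)\right) = 1460 - 610 \left(\left(-10\right) \left(- \frac{6}{11}\right)\right) = 1460 - \frac{36600}{11} = - \frac{20540}{11}$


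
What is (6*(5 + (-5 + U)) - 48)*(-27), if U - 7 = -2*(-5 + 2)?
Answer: -810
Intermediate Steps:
U = 13 (U = 7 - 2*(-5 + 2) = 7 - 2*(-3) = 7 + 6 = 13)
(6*(5 + (-5 + U)) - 48)*(-27) = (6*(5 + (-5 + 13)) - 48)*(-27) = (6*(5 + 8) - 48)*(-27) = (6*13 - 48)*(-27) = (78 - 48)*(-27) = 30*(-27) = -810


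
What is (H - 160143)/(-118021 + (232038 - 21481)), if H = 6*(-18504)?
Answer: -271167/92536 ≈ -2.9304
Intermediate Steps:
H = -111024
(H - 160143)/(-118021 + (232038 - 21481)) = (-111024 - 160143)/(-118021 + (232038 - 21481)) = -271167/(-118021 + 210557) = -271167/92536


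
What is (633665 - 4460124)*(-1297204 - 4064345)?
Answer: 20515747424991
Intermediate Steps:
(633665 - 4460124)*(-1297204 - 4064345) = -3826459*(-5361549) = 20515747424991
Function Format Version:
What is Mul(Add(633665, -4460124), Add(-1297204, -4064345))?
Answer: 20515747424991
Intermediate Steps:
Mul(Add(633665, -4460124), Add(-1297204, -4064345)) = Mul(-3826459, -5361549) = 20515747424991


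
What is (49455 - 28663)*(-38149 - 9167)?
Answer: -983794272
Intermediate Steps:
(49455 - 28663)*(-38149 - 9167) = 20792*(-47316) = -983794272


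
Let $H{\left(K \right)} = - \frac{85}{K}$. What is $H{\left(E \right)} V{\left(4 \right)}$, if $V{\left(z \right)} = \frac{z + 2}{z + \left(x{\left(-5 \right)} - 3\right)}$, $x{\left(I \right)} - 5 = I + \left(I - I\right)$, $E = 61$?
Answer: $- \frac{510}{61} \approx -8.3607$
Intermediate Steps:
$x{\left(I \right)} = 5 + I$ ($x{\left(I \right)} = 5 + \left(I + \left(I - I\right)\right) = 5 + \left(I + 0\right) = 5 + I$)
$V{\left(z \right)} = \frac{2 + z}{-3 + z}$ ($V{\left(z \right)} = \frac{z + 2}{z + \left(\left(5 - 5\right) - 3\right)} = \frac{2 + z}{z + \left(0 - 3\right)} = \frac{2 + z}{z - 3} = \frac{2 + z}{-3 + z}$)
$H{\left(E \right)} V{\left(4 \right)} = - \frac{85}{61} \frac{2 + 4}{-3 + 4} = \left(-85\right) \frac{1}{61} \cdot 1^{-1} \cdot 6 = - \frac{85 \cdot 1 \cdot 6}{61} = \left(- \frac{85}{61}\right) 6 = - \frac{510}{61}$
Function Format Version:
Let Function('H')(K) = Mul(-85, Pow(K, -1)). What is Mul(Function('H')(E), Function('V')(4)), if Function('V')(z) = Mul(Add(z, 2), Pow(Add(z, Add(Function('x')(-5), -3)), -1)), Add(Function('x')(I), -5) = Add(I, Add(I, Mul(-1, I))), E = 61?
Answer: Rational(-510, 61) ≈ -8.3607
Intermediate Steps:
Function('x')(I) = Add(5, I) (Function('x')(I) = Add(5, Add(I, Add(I, Mul(-1, I)))) = Add(5, Add(I, 0)) = Add(5, I))
Function('V')(z) = Mul(Pow(Add(-3, z), -1), Add(2, z)) (Function('V')(z) = Mul(Add(z, 2), Pow(Add(z, Add(Add(5, -5), -3)), -1)) = Mul(Add(2, z), Pow(Add(z, Add(0, -3)), -1)) = Mul(Add(2, z), Pow(Add(z, -3), -1)) = Mul(Add(2, z), Pow(Add(-3, z), -1)) = Mul(Pow(Add(-3, z), -1), Add(2, z)))
Mul(Function('H')(E), Function('V')(4)) = Mul(Mul(-85, Pow(61, -1)), Mul(Pow(Add(-3, 4), -1), Add(2, 4))) = Mul(Mul(-85, Rational(1, 61)), Mul(Pow(1, -1), 6)) = Mul(Rational(-85, 61), Mul(1, 6)) = Mul(Rational(-85, 61), 6) = Rational(-510, 61)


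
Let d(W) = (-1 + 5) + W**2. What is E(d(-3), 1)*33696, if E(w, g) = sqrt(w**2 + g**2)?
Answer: 33696*sqrt(170) ≈ 4.3934e+5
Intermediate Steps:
d(W) = 4 + W**2
E(w, g) = sqrt(g**2 + w**2)
E(d(-3), 1)*33696 = sqrt(1**2 + (4 + (-3)**2)**2)*33696 = sqrt(1 + (4 + 9)**2)*33696 = sqrt(1 + 13**2)*33696 = sqrt(1 + 169)*33696 = sqrt(170)*33696 = 33696*sqrt(170)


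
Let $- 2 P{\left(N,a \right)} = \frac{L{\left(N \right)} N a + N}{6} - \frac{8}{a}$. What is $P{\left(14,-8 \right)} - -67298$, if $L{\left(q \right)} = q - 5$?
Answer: $\frac{202141}{3} \approx 67380.0$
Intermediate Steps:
$L{\left(q \right)} = -5 + q$ ($L{\left(q \right)} = q - 5 = -5 + q$)
$P{\left(N,a \right)} = \frac{4}{a} - \frac{N}{12} - \frac{N a \left(-5 + N\right)}{12}$ ($P{\left(N,a \right)} = - \frac{\frac{\left(-5 + N\right) N a + N}{6} - \frac{8}{a}}{2} = - \frac{\left(N \left(-5 + N\right) a + N\right) \frac{1}{6} - \frac{8}{a}}{2} = - \frac{\left(N a \left(-5 + N\right) + N\right) \frac{1}{6} - \frac{8}{a}}{2} = - \frac{\left(N + N a \left(-5 + N\right)\right) \frac{1}{6} - \frac{8}{a}}{2} = - \frac{\left(\frac{N}{6} + \frac{N a \left(-5 + N\right)}{6}\right) - \frac{8}{a}}{2} = - \frac{- \frac{8}{a} + \frac{N}{6} + \frac{N a \left(-5 + N\right)}{6}}{2} = \frac{4}{a} - \frac{N}{12} - \frac{N a \left(-5 + N\right)}{12}$)
$P{\left(14,-8 \right)} - -67298 = \frac{48 - 14 \left(-8\right) \left(1 - 8 \left(-5 + 14\right)\right)}{12 \left(-8\right)} - -67298 = \frac{1}{12} \left(- \frac{1}{8}\right) \left(48 - 14 \left(-8\right) \left(1 - 72\right)\right) + 67298 = \frac{1}{12} \left(- \frac{1}{8}\right) \left(48 - 14 \left(-8\right) \left(-71\right)\right) + 67298 = \frac{1}{12} \left(- \frac{1}{8}\right) \left(48 - 7952\right) + 67298 = \frac{1}{12} \left(- \frac{1}{8}\right) \left(-7904\right) + 67298 = \frac{247}{3} + 67298 = \frac{202141}{3}$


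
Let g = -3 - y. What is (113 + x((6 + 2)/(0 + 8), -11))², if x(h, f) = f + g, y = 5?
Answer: 8836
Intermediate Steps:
g = -8 (g = -3 - 1*5 = -3 - 5 = -8)
x(h, f) = -8 + f (x(h, f) = f - 8 = -8 + f)
(113 + x((6 + 2)/(0 + 8), -11))² = (113 + (-8 - 11))² = (113 - 19)² = 94² = 8836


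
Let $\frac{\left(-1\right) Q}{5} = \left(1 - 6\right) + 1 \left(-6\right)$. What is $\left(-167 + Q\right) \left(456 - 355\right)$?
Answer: $-11312$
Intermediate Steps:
$Q = 55$ ($Q = - 5 \left(\left(1 - 6\right) + 1 \left(-6\right)\right) = - 5 \left(\left(1 - 6\right) - 6\right) = - 5 \left(-5 - 6\right) = \left(-5\right) \left(-11\right) = 55$)
$\left(-167 + Q\right) \left(456 - 355\right) = \left(-167 + 55\right) \left(456 - 355\right) = \left(-112\right) 101 = -11312$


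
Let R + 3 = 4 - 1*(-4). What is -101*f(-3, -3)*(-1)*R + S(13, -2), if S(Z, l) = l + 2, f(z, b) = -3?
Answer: -1515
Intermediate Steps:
S(Z, l) = 2 + l
R = 5 (R = -3 + (4 - 1*(-4)) = -3 + (4 + 4) = -3 + 8 = 5)
-101*f(-3, -3)*(-1)*R + S(13, -2) = -101*(-3*(-1))*5 + (2 - 2) = -303*5 + 0 = -101*15 + 0 = -1515 + 0 = -1515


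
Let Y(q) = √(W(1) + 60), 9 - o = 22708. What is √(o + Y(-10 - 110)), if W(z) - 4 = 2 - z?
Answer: √(-22699 + √65) ≈ 150.64*I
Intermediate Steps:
o = -22699 (o = 9 - 1*22708 = 9 - 22708 = -22699)
W(z) = 6 - z (W(z) = 4 + (2 - z) = 6 - z)
Y(q) = √65 (Y(q) = √((6 - 1*1) + 60) = √((6 - 1) + 60) = √(5 + 60) = √65)
√(o + Y(-10 - 110)) = √(-22699 + √65)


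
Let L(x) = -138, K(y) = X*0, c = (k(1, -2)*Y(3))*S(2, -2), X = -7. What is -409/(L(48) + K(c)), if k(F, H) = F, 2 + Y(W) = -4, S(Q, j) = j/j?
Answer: 409/138 ≈ 2.9638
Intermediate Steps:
S(Q, j) = 1
Y(W) = -6 (Y(W) = -2 - 4 = -6)
c = -6 (c = (1*(-6))*1 = -6*1 = -6)
K(y) = 0 (K(y) = -7*0 = 0)
-409/(L(48) + K(c)) = -409/(-138 + 0) = -409/(-138) = -409*(-1/138) = 409/138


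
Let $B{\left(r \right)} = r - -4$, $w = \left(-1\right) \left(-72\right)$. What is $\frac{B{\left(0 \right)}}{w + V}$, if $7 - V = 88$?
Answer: $- \frac{4}{9} \approx -0.44444$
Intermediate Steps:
$V = -81$ ($V = 7 - 88 = -81$)
$w = 72$
$B{\left(r \right)} = 4 + r$ ($B{\left(r \right)} = r + 4 = 4 + r$)
$\frac{B{\left(0 \right)}}{w + V} = \frac{4 + 0}{72 - 81} = \frac{1}{-9} \cdot 4 = \left(- \frac{1}{9}\right) 4 = - \frac{4}{9}$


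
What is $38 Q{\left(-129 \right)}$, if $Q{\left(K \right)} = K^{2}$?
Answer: $632358$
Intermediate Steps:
$38 Q{\left(-129 \right)} = 38 \left(-129\right)^{2} = 38 \cdot 16641 = 632358$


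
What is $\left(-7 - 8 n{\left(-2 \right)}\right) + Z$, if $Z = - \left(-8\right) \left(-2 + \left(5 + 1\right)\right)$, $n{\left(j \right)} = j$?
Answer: $41$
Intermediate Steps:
$Z = 32$ ($Z = - \left(-8\right) \left(-2 + 6\right) = - \left(-8\right) 4 = \left(-1\right) \left(-32\right) = 32$)
$\left(-7 - 8 n{\left(-2 \right)}\right) + Z = \left(-7 - -16\right) + 32 = \left(-7 + 16\right) + 32 = 9 + 32 = 41$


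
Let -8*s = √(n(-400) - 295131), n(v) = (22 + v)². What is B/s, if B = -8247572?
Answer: -65980576*I*√152247/152247 ≈ -1.691e+5*I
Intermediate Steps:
s = -I*√152247/8 (s = -√((22 - 400)² - 295131)/8 = -√((-378)² - 295131)/8 = -√(142884 - 295131)/8 = -I*√152247/8 ≈ -48.774*I)
B/s = -8247572*8*I*√152247/152247 = -65980576*I*√152247/152247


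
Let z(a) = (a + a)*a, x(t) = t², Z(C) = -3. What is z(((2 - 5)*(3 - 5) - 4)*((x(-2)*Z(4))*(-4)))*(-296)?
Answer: -5455872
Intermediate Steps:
z(a) = 2*a² (z(a) = (2*a)*a = 2*a²)
z(((2 - 5)*(3 - 5) - 4)*((x(-2)*Z(4))*(-4)))*(-296) = (2*(((2 - 5)*(3 - 5) - 4)*(((-2)²*(-3))*(-4)))²)*(-296) = (2*((-3*(-2) - 4)*((4*(-3))*(-4)))²)*(-296) = (2*((6 - 4)*(-12*(-4)))²)*(-296) = (2*(2*48)²)*(-296) = (2*96²)*(-296) = (2*9216)*(-296) = 18432*(-296) = -5455872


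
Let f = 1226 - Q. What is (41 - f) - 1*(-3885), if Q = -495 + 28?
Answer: 2233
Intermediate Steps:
Q = -467
f = 1693 (f = 1226 - 1*(-467) = 1226 + 467 = 1693)
(41 - f) - 1*(-3885) = (41 - 1*1693) - 1*(-3885) = (41 - 1693) + 3885 = -1652 + 3885 = 2233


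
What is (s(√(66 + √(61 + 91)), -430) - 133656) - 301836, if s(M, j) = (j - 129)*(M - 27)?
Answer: -420399 - 559*√(66 + 2*√38) ≈ -4.2535e+5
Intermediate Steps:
s(M, j) = (-129 + j)*(-27 + M)
(s(√(66 + √(61 + 91)), -430) - 133656) - 301836 = ((3483 - 129*√(66 + √(61 + 91)) - 27*(-430) + √(66 + √(61 + 91))*(-430)) - 133656) - 301836 = ((3483 - 129*√(66 + √152) + 11610 + √(66 + √152)*(-430)) - 133656) - 301836 = ((3483 - 129*√(66 + 2*√38) + 11610 + √(66 + 2*√38)*(-430)) - 133656) - 301836 = ((3483 - 129*√(66 + 2*√38) + 11610 - 430*√(66 + 2*√38)) - 133656) - 301836 = ((15093 - 559*√(66 + 2*√38)) - 133656) - 301836 = (-118563 - 559*√(66 + 2*√38)) - 301836 = -420399 - 559*√(66 + 2*√38)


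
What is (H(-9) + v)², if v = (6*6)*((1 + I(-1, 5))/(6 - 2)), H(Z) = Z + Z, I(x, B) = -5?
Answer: 2916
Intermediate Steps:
H(Z) = 2*Z
v = -36 (v = (6*6)*((1 - 5)/(6 - 2)) = 36*(-4/4) = 36*(-4*¼) = 36*(-1) = -36)
(H(-9) + v)² = (2*(-9) - 36)² = (-18 - 36)² = (-54)² = 2916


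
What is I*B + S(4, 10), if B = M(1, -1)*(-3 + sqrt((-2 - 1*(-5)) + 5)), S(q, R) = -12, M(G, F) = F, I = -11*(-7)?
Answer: 219 - 154*sqrt(2) ≈ 1.2111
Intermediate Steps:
I = 77
B = 3 - 2*sqrt(2) (B = -(-3 + sqrt((-2 - 1*(-5)) + 5)) = -(-3 + sqrt((-2 + 5) + 5)) = -(-3 + sqrt(3 + 5)) = -(-3 + sqrt(8)) = -(-3 + 2*sqrt(2)) = 3 - 2*sqrt(2) ≈ 0.17157)
I*B + S(4, 10) = 77*(3 - 2*sqrt(2)) - 12 = (231 - 154*sqrt(2)) - 12 = 219 - 154*sqrt(2)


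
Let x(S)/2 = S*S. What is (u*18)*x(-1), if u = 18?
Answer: 648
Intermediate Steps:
x(S) = 2*S² (x(S) = 2*(S*S) = 2*S²)
(u*18)*x(-1) = (18*18)*(2*(-1)²) = 324*(2*1) = 324*2 = 648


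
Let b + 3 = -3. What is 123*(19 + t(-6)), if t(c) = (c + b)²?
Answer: 20049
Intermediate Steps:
b = -6 (b = -3 - 3 = -6)
t(c) = (-6 + c)² (t(c) = (c - 6)² = (-6 + c)²)
123*(19 + t(-6)) = 123*(19 + (-6 - 6)²) = 123*(19 + (-12)²) = 123*(19 + 144) = 123*163 = 20049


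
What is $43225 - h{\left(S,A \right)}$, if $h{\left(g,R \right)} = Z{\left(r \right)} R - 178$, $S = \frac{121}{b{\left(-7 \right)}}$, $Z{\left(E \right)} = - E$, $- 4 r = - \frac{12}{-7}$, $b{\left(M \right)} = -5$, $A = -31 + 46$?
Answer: $\frac{303776}{7} \approx 43397.0$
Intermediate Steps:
$A = 15$
$r = - \frac{3}{7}$ ($r = - \frac{\left(-12\right) \frac{1}{-7}}{4} = - \frac{\left(-12\right) \left(- \frac{1}{7}\right)}{4} = \left(- \frac{1}{4}\right) \frac{12}{7} = - \frac{3}{7} \approx -0.42857$)
$S = - \frac{121}{5}$ ($S = \frac{121}{-5} = 121 \left(- \frac{1}{5}\right) = - \frac{121}{5} \approx -24.2$)
$h{\left(g,R \right)} = -178 + \frac{3 R}{7}$ ($h{\left(g,R \right)} = \left(-1\right) \left(- \frac{3}{7}\right) R - 178 = \frac{3 R}{7} - 178 = -178 + \frac{3 R}{7}$)
$43225 - h{\left(S,A \right)} = 43225 - \left(-178 + \frac{3}{7} \cdot 15\right) = 43225 - \left(-178 + \frac{45}{7}\right) = 43225 - - \frac{1201}{7} = 43225 + \frac{1201}{7} = \frac{303776}{7}$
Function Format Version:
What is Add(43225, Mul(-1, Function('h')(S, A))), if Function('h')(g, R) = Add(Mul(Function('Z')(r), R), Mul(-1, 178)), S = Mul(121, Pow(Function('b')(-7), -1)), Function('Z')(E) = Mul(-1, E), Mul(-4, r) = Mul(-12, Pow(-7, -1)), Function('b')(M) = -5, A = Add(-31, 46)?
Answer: Rational(303776, 7) ≈ 43397.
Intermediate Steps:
A = 15
r = Rational(-3, 7) (r = Mul(Rational(-1, 4), Mul(-12, Pow(-7, -1))) = Mul(Rational(-1, 4), Mul(-12, Rational(-1, 7))) = Mul(Rational(-1, 4), Rational(12, 7)) = Rational(-3, 7) ≈ -0.42857)
S = Rational(-121, 5) (S = Mul(121, Pow(-5, -1)) = Mul(121, Rational(-1, 5)) = Rational(-121, 5) ≈ -24.200)
Function('h')(g, R) = Add(-178, Mul(Rational(3, 7), R)) (Function('h')(g, R) = Add(Mul(Mul(-1, Rational(-3, 7)), R), Mul(-1, 178)) = Add(Mul(Rational(3, 7), R), -178) = Add(-178, Mul(Rational(3, 7), R)))
Add(43225, Mul(-1, Function('h')(S, A))) = Add(43225, Mul(-1, Add(-178, Mul(Rational(3, 7), 15)))) = Add(43225, Mul(-1, Add(-178, Rational(45, 7)))) = Add(43225, Mul(-1, Rational(-1201, 7))) = Add(43225, Rational(1201, 7)) = Rational(303776, 7)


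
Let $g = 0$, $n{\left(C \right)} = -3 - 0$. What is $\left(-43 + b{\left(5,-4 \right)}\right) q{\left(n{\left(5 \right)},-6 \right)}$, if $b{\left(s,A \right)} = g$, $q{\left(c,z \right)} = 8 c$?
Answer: $1032$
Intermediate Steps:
$n{\left(C \right)} = -3$ ($n{\left(C \right)} = -3 + 0 = -3$)
$b{\left(s,A \right)} = 0$
$\left(-43 + b{\left(5,-4 \right)}\right) q{\left(n{\left(5 \right)},-6 \right)} = \left(-43 + 0\right) 8 \left(-3\right) = \left(-43\right) \left(-24\right) = 1032$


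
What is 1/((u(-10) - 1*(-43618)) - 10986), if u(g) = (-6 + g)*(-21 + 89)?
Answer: 1/31544 ≈ 3.1702e-5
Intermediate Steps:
u(g) = -408 + 68*g (u(g) = (-6 + g)*68 = -408 + 68*g)
1/((u(-10) - 1*(-43618)) - 10986) = 1/(((-408 + 68*(-10)) - 1*(-43618)) - 10986) = 1/(((-408 - 680) + 43618) - 10986) = 1/((-1088 + 43618) - 10986) = 1/(42530 - 10986) = 1/31544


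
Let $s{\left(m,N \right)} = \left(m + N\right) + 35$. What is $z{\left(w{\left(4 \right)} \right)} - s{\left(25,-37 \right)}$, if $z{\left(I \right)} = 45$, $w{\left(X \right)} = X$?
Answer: $22$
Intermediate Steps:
$s{\left(m,N \right)} = 35 + N + m$ ($s{\left(m,N \right)} = \left(N + m\right) + 35 = 35 + N + m$)
$z{\left(w{\left(4 \right)} \right)} - s{\left(25,-37 \right)} = 45 - \left(35 - 37 + 25\right) = 45 - 23 = 22$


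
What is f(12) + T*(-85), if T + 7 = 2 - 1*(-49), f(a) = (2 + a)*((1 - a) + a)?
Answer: -3726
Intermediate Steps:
f(a) = 2 + a (f(a) = (2 + a)*1 = 2 + a)
T = 44 (T = -7 + (2 - 1*(-49)) = -7 + (2 + 49) = -7 + 51 = 44)
f(12) + T*(-85) = (2 + 12) + 44*(-85) = 14 - 3740 = -3726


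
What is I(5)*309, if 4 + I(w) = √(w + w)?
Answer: -1236 + 309*√10 ≈ -258.86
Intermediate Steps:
I(w) = -4 + √2*√w (I(w) = -4 + √(w + w) = -4 + √(2*w) = -4 + √2*√w)
I(5)*309 = (-4 + √2*√5)*309 = (-4 + √10)*309 = -1236 + 309*√10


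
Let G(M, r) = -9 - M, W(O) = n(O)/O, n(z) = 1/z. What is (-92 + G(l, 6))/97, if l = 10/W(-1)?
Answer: -111/97 ≈ -1.1443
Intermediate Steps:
W(O) = O**(-2) (W(O) = 1/(O*O) = O**(-2))
l = 10 (l = 10/((-1)**(-2)) = 10/1 = 10*1 = 10)
(-92 + G(l, 6))/97 = (-92 + (-9 - 1*10))/97 = (-92 + (-9 - 10))*(1/97) = (-92 - 19)*(1/97) = -111*1/97 = -111/97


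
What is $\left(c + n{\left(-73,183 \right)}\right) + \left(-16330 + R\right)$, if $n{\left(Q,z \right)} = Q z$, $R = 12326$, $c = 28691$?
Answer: $11328$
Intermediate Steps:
$\left(c + n{\left(-73,183 \right)}\right) + \left(-16330 + R\right) = \left(28691 - 13359\right) + \left(-16330 + 12326\right) = \left(28691 - 13359\right) - 4004 = 15332 - 4004 = 11328$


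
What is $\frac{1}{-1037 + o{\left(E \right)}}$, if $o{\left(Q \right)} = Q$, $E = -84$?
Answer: $- \frac{1}{1121} \approx -0.00089206$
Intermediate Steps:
$\frac{1}{-1037 + o{\left(E \right)}} = \frac{1}{-1037 - 84} = \frac{1}{-1121} = - \frac{1}{1121}$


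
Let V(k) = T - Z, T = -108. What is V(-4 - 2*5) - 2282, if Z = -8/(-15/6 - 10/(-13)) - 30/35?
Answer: -754036/315 ≈ -2393.8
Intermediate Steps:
Z = 1186/315 (Z = -8/(-15*⅙ - 10*(-1/13)) - 30*1/35 = -8/(-5/2 + 10/13) - 6/7 = -8/(-45/26) - 6/7 = -8*(-26/45) - 6/7 = 208/45 - 6/7 = 1186/315 ≈ 3.7651)
V(k) = -35206/315 (V(k) = -108 - 1*1186/315 = -108 - 1186/315 = -35206/315)
V(-4 - 2*5) - 2282 = -35206/315 - 2282 = -754036/315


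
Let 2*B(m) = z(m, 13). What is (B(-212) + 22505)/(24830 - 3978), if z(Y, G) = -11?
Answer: 44999/41704 ≈ 1.0790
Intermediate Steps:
B(m) = -11/2 (B(m) = (½)*(-11) = -11/2)
(B(-212) + 22505)/(24830 - 3978) = (-11/2 + 22505)/(24830 - 3978) = (44999/2)/20852 = (44999/2)*(1/20852) = 44999/41704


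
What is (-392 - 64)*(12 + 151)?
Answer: -74328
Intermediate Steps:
(-392 - 64)*(12 + 151) = -456*163 = -74328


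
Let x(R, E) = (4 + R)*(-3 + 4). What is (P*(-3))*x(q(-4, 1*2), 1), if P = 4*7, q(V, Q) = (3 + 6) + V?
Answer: -756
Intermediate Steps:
q(V, Q) = 9 + V
x(R, E) = 4 + R (x(R, E) = (4 + R)*1 = 4 + R)
P = 28
(P*(-3))*x(q(-4, 1*2), 1) = (28*(-3))*(4 + (9 - 4)) = -84*(4 + 5) = -84*9 = -756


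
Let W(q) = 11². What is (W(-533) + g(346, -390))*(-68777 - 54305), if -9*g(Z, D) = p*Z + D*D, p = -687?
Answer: -3556700554/3 ≈ -1.1856e+9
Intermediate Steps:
W(q) = 121
g(Z, D) = -D²/9 + 229*Z/3 (g(Z, D) = -(-687*Z + D*D)/9 = -(-687*Z + D²)/9 = -(D² - 687*Z)/9 = -D²/9 + 229*Z/3)
(W(-533) + g(346, -390))*(-68777 - 54305) = (121 + (-⅑*(-390)² + (229/3)*346))*(-68777 - 54305) = (121 + (-⅑*152100 + 79234/3))*(-123082) = (121 + (-16900 + 79234/3))*(-123082) = (121 + 28534/3)*(-123082) = (28897/3)*(-123082) = -3556700554/3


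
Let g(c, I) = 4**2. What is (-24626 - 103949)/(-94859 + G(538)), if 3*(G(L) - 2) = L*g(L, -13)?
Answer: 385725/275963 ≈ 1.3977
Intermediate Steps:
g(c, I) = 16
G(L) = 2 + 16*L/3 (G(L) = 2 + (L*16)/3 = 2 + (16*L)/3 = 2 + 16*L/3)
(-24626 - 103949)/(-94859 + G(538)) = (-24626 - 103949)/(-94859 + (2 + (16/3)*538)) = -128575/(-94859 + (2 + 8608/3)) = -128575/(-94859 + 8614/3) = -128575/(-275963/3) = -128575*(-3/275963) = 385725/275963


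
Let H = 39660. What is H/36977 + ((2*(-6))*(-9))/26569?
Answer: 1057720056/982441913 ≈ 1.0766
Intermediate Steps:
H/36977 + ((2*(-6))*(-9))/26569 = 39660/36977 + ((2*(-6))*(-9))/26569 = 39660*(1/36977) - 12*(-9)*(1/26569) = 39660/36977 + 108*(1/26569) = 39660/36977 + 108/26569 = 1057720056/982441913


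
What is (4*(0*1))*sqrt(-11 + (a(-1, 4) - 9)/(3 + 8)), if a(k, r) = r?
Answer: 0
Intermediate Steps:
(4*(0*1))*sqrt(-11 + (a(-1, 4) - 9)/(3 + 8)) = (4*(0*1))*sqrt(-11 + (4 - 9)/(3 + 8)) = (4*0)*sqrt(-11 - 5/11) = 0*sqrt(-11 - 5*1/11) = 0*sqrt(-11 - 5/11) = 0*sqrt(-126/11) = 0*(3*I*sqrt(154)/11) = 0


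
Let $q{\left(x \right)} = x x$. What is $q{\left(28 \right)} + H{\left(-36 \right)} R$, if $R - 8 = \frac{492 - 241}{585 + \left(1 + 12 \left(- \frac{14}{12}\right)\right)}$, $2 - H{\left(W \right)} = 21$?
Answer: $\frac{356735}{572} \approx 623.66$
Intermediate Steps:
$H{\left(W \right)} = -19$ ($H{\left(W \right)} = 2 - 21 = -19$)
$q{\left(x \right)} = x^{2}$
$R = \frac{4827}{572}$ ($R = 8 + \frac{492 - 241}{585 + \left(1 + 12 \left(- \frac{14}{12}\right)\right)} = 8 + \frac{251}{585 + \left(1 + 12 \left(\left(-14\right) \frac{1}{12}\right)\right)} = 8 + \frac{251}{585 + \left(1 + 12 \left(- \frac{7}{6}\right)\right)} = 8 + \frac{251}{585 + \left(1 - 14\right)} = 8 + \frac{251}{585 - 13} = 8 + \frac{251}{572} = \frac{4827}{572} \approx 8.4388$)
$q{\left(28 \right)} + H{\left(-36 \right)} R = 28^{2} - \frac{91713}{572} = 784 - \frac{91713}{572} = \frac{356735}{572}$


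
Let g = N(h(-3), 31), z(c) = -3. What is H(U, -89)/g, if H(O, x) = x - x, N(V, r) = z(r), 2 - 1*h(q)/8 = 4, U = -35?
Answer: 0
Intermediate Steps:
h(q) = -16 (h(q) = 16 - 8*4 = 16 - 32 = -16)
N(V, r) = -3
g = -3
H(O, x) = 0
H(U, -89)/g = 0/(-3) = 0*(-⅓) = 0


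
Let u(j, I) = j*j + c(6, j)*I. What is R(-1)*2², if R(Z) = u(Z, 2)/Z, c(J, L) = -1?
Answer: 4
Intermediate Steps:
u(j, I) = j² - I (u(j, I) = j*j - I = j² - I)
R(Z) = (-2 + Z²)/Z (R(Z) = (Z² - 1*2)/Z = (Z² - 2)/Z = (-2 + Z²)/Z)
R(-1)*2² = (-1 - 2/(-1))*2² = (-1 - 2*(-1))*4 = (-1 + 2)*4 = 1*4 = 4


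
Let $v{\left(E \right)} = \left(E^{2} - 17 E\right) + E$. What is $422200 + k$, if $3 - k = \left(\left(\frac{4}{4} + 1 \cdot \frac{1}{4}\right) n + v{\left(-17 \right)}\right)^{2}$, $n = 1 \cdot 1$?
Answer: $\frac{1697247}{16} \approx 1.0608 \cdot 10^{5}$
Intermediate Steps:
$v{\left(E \right)} = E^{2} - 16 E$
$n = 1$
$k = - \frac{5057953}{16}$ ($k = 3 - \left(\left(\frac{4}{4} + 1 \cdot \frac{1}{4}\right) 1 - 17 \left(-16 - 17\right)\right)^{2} = 3 - \left(\left(4 \cdot \frac{1}{4} + 1 \cdot \frac{1}{4}\right) 1 - -561\right)^{2} = 3 - \left(\left(1 + \frac{1}{4}\right) 1 + 561\right)^{2} = 3 - \left(\frac{5}{4} \cdot 1 + 561\right)^{2} = 3 - \left(\frac{5}{4} + 561\right)^{2} = 3 - \left(\frac{2249}{4}\right)^{2} = 3 - \frac{5058001}{16} = - \frac{5057953}{16} \approx -3.1612 \cdot 10^{5}$)
$422200 + k = 422200 - \frac{5057953}{16} = \frac{1697247}{16}$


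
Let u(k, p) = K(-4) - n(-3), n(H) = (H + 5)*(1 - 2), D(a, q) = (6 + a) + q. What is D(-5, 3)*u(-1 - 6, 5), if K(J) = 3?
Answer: 20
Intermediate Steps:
D(a, q) = 6 + a + q
n(H) = -5 - H (n(H) = (5 + H)*(-1) = -5 - H)
u(k, p) = 5 (u(k, p) = 3 - (-5 - 1*(-3)) = 3 - (-5 + 3) = 3 - 1*(-2) = 3 + 2 = 5)
D(-5, 3)*u(-1 - 6, 5) = (6 - 5 + 3)*5 = 4*5 = 20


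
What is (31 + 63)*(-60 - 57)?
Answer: -10998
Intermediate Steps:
(31 + 63)*(-60 - 57) = 94*(-117) = -10998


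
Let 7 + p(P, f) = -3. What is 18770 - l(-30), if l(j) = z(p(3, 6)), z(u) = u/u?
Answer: 18769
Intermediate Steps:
p(P, f) = -10 (p(P, f) = -7 - 3 = -10)
z(u) = 1
l(j) = 1
18770 - l(-30) = 18770 - 1*1 = 18770 - 1 = 18769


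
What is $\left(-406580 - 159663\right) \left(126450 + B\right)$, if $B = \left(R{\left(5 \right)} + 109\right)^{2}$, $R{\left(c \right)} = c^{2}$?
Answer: $-81768886658$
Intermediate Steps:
$B = 17956$ ($B = \left(5^{2} + 109\right)^{2} = \left(25 + 109\right)^{2} = 134^{2} = 17956$)
$\left(-406580 - 159663\right) \left(126450 + B\right) = \left(-406580 - 159663\right) \left(126450 + 17956\right) = \left(-566243\right) 144406 = -81768886658$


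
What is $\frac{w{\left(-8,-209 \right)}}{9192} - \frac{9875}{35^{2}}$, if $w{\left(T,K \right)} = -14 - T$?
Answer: $- \frac{605189}{75068} \approx -8.0619$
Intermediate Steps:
$\frac{w{\left(-8,-209 \right)}}{9192} - \frac{9875}{35^{2}} = \frac{-14 - -8}{9192} - \frac{9875}{35^{2}} = \left(-14 + 8\right) \frac{1}{9192} - \frac{9875}{1225} = \left(-6\right) \frac{1}{9192} - \frac{395}{49} = - \frac{1}{1532} - \frac{395}{49} = - \frac{605189}{75068}$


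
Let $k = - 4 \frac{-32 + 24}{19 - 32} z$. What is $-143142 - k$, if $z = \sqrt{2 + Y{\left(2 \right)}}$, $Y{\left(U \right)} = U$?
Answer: $- \frac{1860782}{13} \approx -1.4314 \cdot 10^{5}$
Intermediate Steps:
$z = 2$ ($z = \sqrt{2 + 2} = \sqrt{4} = 2$)
$k = - \frac{64}{13}$ ($k = - 4 \frac{-32 + 24}{19 - 32} \cdot 2 = - 4 \left(- \frac{8}{-13}\right) 2 = - 4 \left(\left(-8\right) \left(- \frac{1}{13}\right)\right) 2 = \left(-4\right) \frac{8}{13} \cdot 2 = \left(- \frac{32}{13}\right) 2 = - \frac{64}{13} \approx -4.9231$)
$-143142 - k = -143142 - - \frac{64}{13} = -143142 + \frac{64}{13} = - \frac{1860782}{13}$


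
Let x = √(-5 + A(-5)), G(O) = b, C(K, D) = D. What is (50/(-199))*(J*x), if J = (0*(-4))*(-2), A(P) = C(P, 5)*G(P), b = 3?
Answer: 0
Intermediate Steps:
G(O) = 3
A(P) = 15 (A(P) = 5*3 = 15)
J = 0 (J = 0*(-2) = 0)
x = √10 (x = √(-5 + 15) = √10 ≈ 3.1623)
(50/(-199))*(J*x) = (50/(-199))*(0*√10) = (50*(-1/199))*0 = -50/199*0 = 0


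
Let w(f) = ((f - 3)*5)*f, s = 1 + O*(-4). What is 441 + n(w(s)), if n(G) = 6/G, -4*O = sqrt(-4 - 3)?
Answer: 3*(-6613*I + 735*sqrt(7))/(5*(sqrt(7) - 9*I)) ≈ 440.88 + 0.036078*I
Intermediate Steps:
O = -I*sqrt(7)/4 (O = -sqrt(-4 - 3)/4 = -I*sqrt(7)/4 ≈ -0.66144*I)
s = 1 + I*sqrt(7) (s = 1 - I*sqrt(7)/4*(-4) = 1 + I*sqrt(7) ≈ 1.0 + 2.6458*I)
w(f) = f*(-15 + 5*f) (w(f) = ((-3 + f)*5)*f = (-15 + 5*f)*f = f*(-15 + 5*f))
441 + n(w(s)) = 441 + 6/((5*(1 + I*sqrt(7))*(-3 + (1 + I*sqrt(7))))) = 441 + 6/((5*(1 + I*sqrt(7))*(-2 + I*sqrt(7)))) = 441 + 6*(1/(5*(1 + I*sqrt(7))*(-2 + I*sqrt(7)))) = 441 + 6/(5*(1 + I*sqrt(7))*(-2 + I*sqrt(7)))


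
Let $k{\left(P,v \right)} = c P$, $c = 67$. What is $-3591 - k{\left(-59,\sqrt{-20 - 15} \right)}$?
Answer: $362$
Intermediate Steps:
$k{\left(P,v \right)} = 67 P$
$-3591 - k{\left(-59,\sqrt{-20 - 15} \right)} = -3591 - 67 \left(-59\right) = -3591 - -3953 = -3591 + 3953 = 362$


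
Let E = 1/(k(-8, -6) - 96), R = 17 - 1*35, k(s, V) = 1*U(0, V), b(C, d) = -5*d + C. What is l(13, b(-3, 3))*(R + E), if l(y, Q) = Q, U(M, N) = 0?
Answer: 5187/16 ≈ 324.19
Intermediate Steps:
b(C, d) = C - 5*d
k(s, V) = 0 (k(s, V) = 1*0 = 0)
R = -18 (R = 17 - 35 = -18)
E = -1/96 (E = 1/(0 - 96) = 1/(-96) = -1/96 ≈ -0.010417)
l(13, b(-3, 3))*(R + E) = (-3 - 5*3)*(-18 - 1/96) = (-3 - 15)*(-1729/96) = -18*(-1729/96) = 5187/16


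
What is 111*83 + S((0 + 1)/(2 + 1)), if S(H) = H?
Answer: 27640/3 ≈ 9213.3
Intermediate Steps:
111*83 + S((0 + 1)/(2 + 1)) = 111*83 + (0 + 1)/(2 + 1) = 9213 + 1/3 = 27640/3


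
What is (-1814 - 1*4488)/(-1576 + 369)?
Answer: 6302/1207 ≈ 5.2212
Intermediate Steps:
(-1814 - 1*4488)/(-1576 + 369) = (-1814 - 4488)/(-1207) = -6302*(-1/1207) = 6302/1207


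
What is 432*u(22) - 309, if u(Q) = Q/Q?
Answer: 123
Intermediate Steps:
u(Q) = 1
432*u(22) - 309 = 432*1 - 309 = 432 - 309 = 123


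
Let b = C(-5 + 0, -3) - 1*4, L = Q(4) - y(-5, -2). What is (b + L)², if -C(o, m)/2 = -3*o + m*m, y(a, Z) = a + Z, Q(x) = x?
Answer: 1681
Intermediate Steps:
y(a, Z) = Z + a
C(o, m) = -2*m² + 6*o (C(o, m) = -2*(-3*o + m*m) = -2*(-3*o + m²) = -2*(m² - 3*o) = -2*m² + 6*o)
L = 11 (L = 4 - (-2 - 5) = 4 - 1*(-7) = 4 + 7 = 11)
b = -52 (b = (-2*(-3)² + 6*(-5 + 0)) - 1*4 = (-2*9 + 6*(-5)) - 4 = (-18 - 30) - 4 = -48 - 4 = -52)
(b + L)² = (-52 + 11)² = (-41)² = 1681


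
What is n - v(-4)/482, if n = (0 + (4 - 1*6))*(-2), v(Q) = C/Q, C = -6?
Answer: 3853/964 ≈ 3.9969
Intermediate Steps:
v(Q) = -6/Q
n = 4 (n = (0 + (4 - 6))*(-2) = (0 - 2)*(-2) = -2*(-2) = 4)
n - v(-4)/482 = 4 - (-6/(-4))/482 = 4 - (-6*(-1/4))/482 = 4 - 3/(2*482) = 4 - 1*3/964 = 4 - 3/964 = 3853/964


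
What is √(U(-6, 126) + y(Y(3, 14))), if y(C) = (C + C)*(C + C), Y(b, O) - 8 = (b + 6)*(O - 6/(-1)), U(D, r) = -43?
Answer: √141333 ≈ 375.94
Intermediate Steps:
Y(b, O) = 8 + (6 + O)*(6 + b) (Y(b, O) = 8 + (b + 6)*(O - 6/(-1)) = 8 + (6 + b)*(O - 6*(-1)) = 8 + (6 + b)*(O + 6) = 8 + (6 + b)*(6 + O) = 8 + (6 + O)*(6 + b))
y(C) = 4*C² (y(C) = (2*C)*(2*C) = 4*C²)
√(U(-6, 126) + y(Y(3, 14))) = √(-43 + 4*(44 + 6*14 + 6*3 + 14*3)²) = √(-43 + 4*(44 + 84 + 18 + 42)²) = √(-43 + 4*188²) = √(-43 + 4*35344) = √(-43 + 141376) = √141333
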